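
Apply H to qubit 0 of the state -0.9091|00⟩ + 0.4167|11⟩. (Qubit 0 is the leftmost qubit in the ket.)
-0.6428|00⟩ + 0.2947|01⟩ - 0.6428|10⟩ - 0.2947|11⟩

H on qubit 0 mixes each pair of kets that differ only in qubit 0: amplitudes (a, b) of (|…0…⟩, |…1…⟩) become ((a + b)/√2, (a − b)/√2). Kets absent from the input have amplitude 0.
(|00⟩, |10⟩): (a, b) = (-0.9091, 0) → (-0.6428, -0.6428)
(|01⟩, |11⟩): (a, b) = (0, 0.4167) → (0.2947, -0.2947)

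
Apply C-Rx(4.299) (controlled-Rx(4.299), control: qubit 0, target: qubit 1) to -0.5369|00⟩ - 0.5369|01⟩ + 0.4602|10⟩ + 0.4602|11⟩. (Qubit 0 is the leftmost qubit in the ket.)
-0.5369|00⟩ - 0.5369|01⟩ + (-0.2517 - 0.3853i)|10⟩ + (-0.2517 - 0.3853i)|11⟩

C-Rx(4.299) leaves the control-|0⟩ kets |00⟩, |01⟩ unchanged and applies Rx(4.299) to qubit 1 on the control-|1⟩ pair (|10⟩, |11⟩).
Rx(4.299) = [[cos(θ/2), −i·sin(θ/2)], [−i·sin(θ/2), cos(θ/2)]]; θ = 4.299, cos(θ/2) ≈ -0.546939, sin(θ/2) ≈ 0.837172.
With a = amp(|10⟩) = 0.4602 and b = amp(|11⟩) = 0.4602:
new amp(|10⟩) = (-0.546939)·a + (-0.837172i)·b = (-0.2517 - 0.3853i)
new amp(|11⟩) = (-0.837172i)·a + (-0.546939)·b = (-0.2517 - 0.3853i)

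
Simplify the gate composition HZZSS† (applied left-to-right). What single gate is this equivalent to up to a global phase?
H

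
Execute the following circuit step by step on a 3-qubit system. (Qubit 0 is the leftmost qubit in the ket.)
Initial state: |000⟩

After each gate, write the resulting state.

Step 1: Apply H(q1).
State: 1/√2|000⟩ + 1/√2|010⟩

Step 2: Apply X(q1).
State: 1/√2|000⟩ + 1/√2|010⟩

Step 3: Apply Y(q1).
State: -(1/√2)i|000⟩ + (1/√2)i|010⟩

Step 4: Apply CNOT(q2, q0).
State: -(1/√2)i|000⟩ + (1/√2)i|010⟩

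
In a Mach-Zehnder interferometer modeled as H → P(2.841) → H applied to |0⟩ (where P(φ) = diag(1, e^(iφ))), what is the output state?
(0.02242 + 0.148i)|0⟩ + (0.9776 - 0.148i)|1⟩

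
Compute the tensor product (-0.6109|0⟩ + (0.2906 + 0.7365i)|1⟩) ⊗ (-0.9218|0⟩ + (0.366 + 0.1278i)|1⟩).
0.5631|00⟩ + (-0.2236 - 0.07807i)|01⟩ + (-0.2679 - 0.6789i)|10⟩ + (0.01223 + 0.3067i)|11⟩

amp(|b₁b₂…⟩) = product of the factor amplitudes for bits b₁, b₂, …; only kets whose every factor amplitude is nonzero survive.
|00⟩: (-0.6109)(-0.9218) = 0.5631
|01⟩: (-0.6109)(0.366 + 0.1278i) = (-0.2236 - 0.07807i)
|10⟩: (0.2906 + 0.7365i)(-0.9218) = (-0.2679 - 0.6789i)
|11⟩: (0.2906 + 0.7365i)(0.366 + 0.1278i) = (0.01223 + 0.3067i)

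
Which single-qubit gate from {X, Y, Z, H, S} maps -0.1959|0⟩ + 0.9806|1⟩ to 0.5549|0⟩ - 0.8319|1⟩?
H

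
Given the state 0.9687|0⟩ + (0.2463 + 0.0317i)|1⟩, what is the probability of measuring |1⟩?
0.06167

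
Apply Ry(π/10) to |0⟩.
0.9877|0⟩ + 0.1564|1⟩

Ry(π/10) = [[cos(θ/2), −sin(θ/2)], [sin(θ/2), cos(θ/2)]]; θ = π/10, cos(θ/2) ≈ 0.987688, sin(θ/2) ≈ 0.156434.
With a = amp(|0⟩) = 1 and b = amp(|1⟩) = 0:
new amp(|0⟩) = (0.987688)·a + (-0.156434)·b = 0.9877
new amp(|1⟩) = (0.156434)·a + (0.987688)·b = 0.1564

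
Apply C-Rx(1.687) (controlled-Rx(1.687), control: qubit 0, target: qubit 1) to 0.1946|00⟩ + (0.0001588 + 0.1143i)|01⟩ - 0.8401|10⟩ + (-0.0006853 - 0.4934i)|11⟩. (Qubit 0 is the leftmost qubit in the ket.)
0.1946|00⟩ + (0.0001588 + 0.1143i)|01⟩ + (-0.9271 + 0.0005119i)|10⟩ + (-0.0004556 + 0.2995i)|11⟩

C-Rx(1.687) leaves the control-|0⟩ kets |00⟩, |01⟩ unchanged and applies Rx(1.687) to qubit 1 on the control-|1⟩ pair (|10⟩, |11⟩).
Rx(1.687) = [[cos(θ/2), −i·sin(θ/2)], [−i·sin(θ/2), cos(θ/2)]]; θ = 1.687, cos(θ/2) ≈ 0.664852, sin(θ/2) ≈ 0.746975.
With a = amp(|10⟩) = -0.8401 and b = amp(|11⟩) = (-0.0006853 - 0.4934i):
new amp(|10⟩) = (0.664852)·a + (-0.746975i)·b = (-0.9271 + 0.0005119i)
new amp(|11⟩) = (-0.746975i)·a + (0.664852)·b = (-0.0004556 + 0.2995i)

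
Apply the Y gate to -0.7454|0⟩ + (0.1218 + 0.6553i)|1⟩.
(0.6553 - 0.1218i)|0⟩ - 0.7454i|1⟩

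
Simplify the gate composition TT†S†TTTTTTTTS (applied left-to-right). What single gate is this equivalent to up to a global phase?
I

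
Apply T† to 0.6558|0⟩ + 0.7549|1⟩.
0.6558|0⟩ + (0.5338 - 0.5338i)|1⟩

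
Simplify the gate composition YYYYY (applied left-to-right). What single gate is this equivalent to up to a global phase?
Y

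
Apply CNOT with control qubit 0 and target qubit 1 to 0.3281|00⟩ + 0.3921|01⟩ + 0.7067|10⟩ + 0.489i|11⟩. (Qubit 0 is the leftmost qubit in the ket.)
0.3281|00⟩ + 0.3921|01⟩ + 0.489i|10⟩ + 0.7067|11⟩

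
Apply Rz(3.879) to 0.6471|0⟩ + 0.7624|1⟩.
(-0.2332 - 0.6036i)|0⟩ + (-0.2748 + 0.7112i)|1⟩

Rz(3.879) = [[e^(−iθ/2), 0], [0, e^(iθ/2)]] with e^(±iθ/2) = cos(θ/2) ± i·sin(θ/2); θ = 3.879, cos(θ/2) ≈ -0.360407, sin(θ/2) ≈ 0.932795.
With a = amp(|0⟩) = 0.6471 and b = amp(|1⟩) = 0.7624:
new amp(|0⟩) = (-0.360407 - 0.932795i)·a = (-0.2332 - 0.6036i)
new amp(|1⟩) = (-0.360407 + 0.932795i)·b = (-0.2748 + 0.7112i)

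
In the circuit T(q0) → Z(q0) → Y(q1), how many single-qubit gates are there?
3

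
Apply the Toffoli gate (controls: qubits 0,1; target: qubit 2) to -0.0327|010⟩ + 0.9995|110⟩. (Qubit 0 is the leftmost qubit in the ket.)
-0.0327|010⟩ + 0.9995|111⟩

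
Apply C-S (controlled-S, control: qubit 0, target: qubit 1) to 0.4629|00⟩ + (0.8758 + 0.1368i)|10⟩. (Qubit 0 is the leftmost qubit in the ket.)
0.4629|00⟩ + (0.8758 + 0.1368i)|10⟩

C-S leaves the control-|0⟩ kets |00⟩, |01⟩ unchanged and applies S to qubit 1 on the control-|1⟩ pair (|10⟩, |11⟩).
S = [[1, 0], [0, i]].
With a = amp(|10⟩) = (0.8758 + 0.1368i) and b = amp(|11⟩) = 0:
new amp(|10⟩) = (1)·a = (0.8758 + 0.1368i)
new amp(|11⟩) = (i)·b = 0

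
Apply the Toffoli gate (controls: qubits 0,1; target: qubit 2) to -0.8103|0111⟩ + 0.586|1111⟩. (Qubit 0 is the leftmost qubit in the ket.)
-0.8103|0111⟩ + 0.586|1101⟩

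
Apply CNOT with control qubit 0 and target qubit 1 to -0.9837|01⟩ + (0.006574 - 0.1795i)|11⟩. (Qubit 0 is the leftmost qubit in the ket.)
-0.9837|01⟩ + (0.006574 - 0.1795i)|10⟩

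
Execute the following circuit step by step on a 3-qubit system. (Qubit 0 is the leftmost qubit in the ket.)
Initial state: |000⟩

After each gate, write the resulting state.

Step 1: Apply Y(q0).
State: i|100⟩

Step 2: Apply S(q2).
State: i|100⟩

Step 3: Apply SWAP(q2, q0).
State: i|001⟩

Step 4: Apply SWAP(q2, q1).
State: i|010⟩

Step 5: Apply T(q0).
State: i|010⟩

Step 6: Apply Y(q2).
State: -|011⟩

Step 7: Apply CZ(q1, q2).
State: |011⟩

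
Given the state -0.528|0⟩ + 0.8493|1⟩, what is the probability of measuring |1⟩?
0.7213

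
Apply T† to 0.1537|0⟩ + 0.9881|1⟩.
0.1537|0⟩ + (0.6987 - 0.6987i)|1⟩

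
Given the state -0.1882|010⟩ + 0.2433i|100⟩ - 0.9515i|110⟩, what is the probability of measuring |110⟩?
0.9054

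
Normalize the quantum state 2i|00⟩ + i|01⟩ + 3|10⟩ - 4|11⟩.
0.3651i|00⟩ + 0.1826i|01⟩ + 0.5477|10⟩ - 0.7303|11⟩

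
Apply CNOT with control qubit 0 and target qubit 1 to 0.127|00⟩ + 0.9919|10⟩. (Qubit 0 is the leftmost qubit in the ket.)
0.127|00⟩ + 0.9919|11⟩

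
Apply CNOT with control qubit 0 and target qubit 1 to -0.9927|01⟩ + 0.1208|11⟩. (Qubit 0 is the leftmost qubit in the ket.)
-0.9927|01⟩ + 0.1208|10⟩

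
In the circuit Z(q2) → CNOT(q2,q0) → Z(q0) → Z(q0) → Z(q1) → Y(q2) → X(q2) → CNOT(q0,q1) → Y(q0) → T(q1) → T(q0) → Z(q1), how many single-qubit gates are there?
10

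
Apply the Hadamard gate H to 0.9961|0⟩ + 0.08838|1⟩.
0.7668|0⟩ + 0.6419|1⟩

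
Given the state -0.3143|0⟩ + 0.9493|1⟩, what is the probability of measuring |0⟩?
0.09878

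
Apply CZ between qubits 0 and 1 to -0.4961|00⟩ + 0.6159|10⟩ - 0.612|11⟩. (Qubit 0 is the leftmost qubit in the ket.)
-0.4961|00⟩ + 0.6159|10⟩ + 0.612|11⟩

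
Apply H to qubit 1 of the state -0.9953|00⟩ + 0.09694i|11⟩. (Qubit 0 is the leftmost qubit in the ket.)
-0.7038|00⟩ - 0.7038|01⟩ + 0.06855i|10⟩ - 0.06855i|11⟩

H on qubit 1 mixes each pair of kets that differ only in qubit 1: amplitudes (a, b) of (|…0…⟩, |…1…⟩) become ((a + b)/√2, (a − b)/√2). Kets absent from the input have amplitude 0.
(|00⟩, |01⟩): (a, b) = (-0.9953, 0) → (-0.7038, -0.7038)
(|10⟩, |11⟩): (a, b) = (0, 0.09694i) → (0.06855i, -0.06855i)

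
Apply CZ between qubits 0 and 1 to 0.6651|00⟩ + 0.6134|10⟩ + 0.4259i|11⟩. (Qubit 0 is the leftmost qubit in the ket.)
0.6651|00⟩ + 0.6134|10⟩ - 0.4259i|11⟩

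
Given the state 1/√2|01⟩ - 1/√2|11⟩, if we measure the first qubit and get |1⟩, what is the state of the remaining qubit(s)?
-|1⟩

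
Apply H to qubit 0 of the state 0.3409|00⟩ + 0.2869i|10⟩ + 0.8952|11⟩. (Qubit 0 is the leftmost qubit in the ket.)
(0.2411 + 0.2029i)|00⟩ + 0.633|01⟩ + (0.2411 - 0.2029i)|10⟩ - 0.633|11⟩

H on qubit 0 mixes each pair of kets that differ only in qubit 0: amplitudes (a, b) of (|…0…⟩, |…1…⟩) become ((a + b)/√2, (a − b)/√2). Kets absent from the input have amplitude 0.
(|00⟩, |10⟩): (a, b) = (0.3409, 0.2869i) → ((0.2411 + 0.2029i), (0.2411 - 0.2029i))
(|01⟩, |11⟩): (a, b) = (0, 0.8952) → (0.633, -0.633)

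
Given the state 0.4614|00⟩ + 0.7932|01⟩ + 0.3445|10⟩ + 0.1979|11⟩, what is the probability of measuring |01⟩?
0.6292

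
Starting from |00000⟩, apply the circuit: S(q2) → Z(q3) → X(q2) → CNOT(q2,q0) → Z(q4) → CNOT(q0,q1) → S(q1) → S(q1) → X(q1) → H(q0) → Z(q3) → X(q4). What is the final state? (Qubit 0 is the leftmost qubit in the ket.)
-1/√2|00101⟩ + 1/√2|10101⟩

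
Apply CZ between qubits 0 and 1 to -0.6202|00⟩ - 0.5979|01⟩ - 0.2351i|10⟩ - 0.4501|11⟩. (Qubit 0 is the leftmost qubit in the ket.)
-0.6202|00⟩ - 0.5979|01⟩ - 0.2351i|10⟩ + 0.4501|11⟩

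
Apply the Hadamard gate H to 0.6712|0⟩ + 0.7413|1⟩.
0.9988|0⟩ - 0.04957|1⟩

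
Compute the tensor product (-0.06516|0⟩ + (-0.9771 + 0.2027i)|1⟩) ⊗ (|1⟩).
-0.06516|01⟩ + (-0.9771 + 0.2027i)|11⟩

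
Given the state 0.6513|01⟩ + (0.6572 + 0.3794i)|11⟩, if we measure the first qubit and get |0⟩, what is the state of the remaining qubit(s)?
|1⟩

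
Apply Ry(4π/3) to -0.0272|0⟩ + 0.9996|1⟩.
-0.8521|0⟩ - 0.5234|1⟩

Ry(4π/3) = [[cos(θ/2), −sin(θ/2)], [sin(θ/2), cos(θ/2)]]; θ = 4π/3, cos(θ/2) ≈ -0.5, sin(θ/2) ≈ 0.866025.
With a = amp(|0⟩) = -0.0272 and b = amp(|1⟩) = 0.9996:
new amp(|0⟩) = (-0.5)·a + (-0.866025)·b = -0.8521
new amp(|1⟩) = (0.866025)·a + (-0.5)·b = -0.5234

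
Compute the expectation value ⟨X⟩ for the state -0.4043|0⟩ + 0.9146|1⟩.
-0.7395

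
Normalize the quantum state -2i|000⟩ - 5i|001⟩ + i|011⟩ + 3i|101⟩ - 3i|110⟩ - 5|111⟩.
-0.2341i|000⟩ - 0.5852i|001⟩ + 0.117i|011⟩ + 0.3511i|101⟩ - 0.3511i|110⟩ - 0.5852|111⟩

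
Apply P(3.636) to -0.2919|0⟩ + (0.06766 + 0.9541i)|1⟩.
-0.2919|0⟩ + (0.3932 - 0.872i)|1⟩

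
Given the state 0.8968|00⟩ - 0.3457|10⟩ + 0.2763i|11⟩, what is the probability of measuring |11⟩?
0.07634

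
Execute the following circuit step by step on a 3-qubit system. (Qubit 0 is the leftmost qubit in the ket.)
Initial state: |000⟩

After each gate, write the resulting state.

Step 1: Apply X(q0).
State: |100⟩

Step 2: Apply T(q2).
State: |100⟩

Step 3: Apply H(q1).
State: 1/√2|100⟩ + 1/√2|110⟩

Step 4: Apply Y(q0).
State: -(1/√2)i|000⟩ - (1/√2)i|010⟩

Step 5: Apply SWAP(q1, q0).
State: -(1/√2)i|000⟩ - (1/√2)i|100⟩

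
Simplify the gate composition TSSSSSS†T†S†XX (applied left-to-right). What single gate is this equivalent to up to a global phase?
S†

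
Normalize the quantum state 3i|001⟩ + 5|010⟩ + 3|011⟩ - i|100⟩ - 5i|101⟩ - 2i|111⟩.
0.3511i|001⟩ + 0.5852|010⟩ + 0.3511|011⟩ - 0.117i|100⟩ - 0.5852i|101⟩ - 0.2341i|111⟩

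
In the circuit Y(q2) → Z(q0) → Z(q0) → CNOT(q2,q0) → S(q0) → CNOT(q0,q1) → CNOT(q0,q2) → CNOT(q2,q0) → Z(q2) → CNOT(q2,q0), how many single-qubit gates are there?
5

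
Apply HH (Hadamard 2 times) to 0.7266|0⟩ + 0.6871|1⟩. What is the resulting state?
0.7266|0⟩ + 0.6871|1⟩

H² = I, so an even number of Hadamards cancels: H^2 = I and the state is unchanged.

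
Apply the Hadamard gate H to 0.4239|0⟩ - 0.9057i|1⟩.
(0.2997 - 0.6404i)|0⟩ + (0.2997 + 0.6404i)|1⟩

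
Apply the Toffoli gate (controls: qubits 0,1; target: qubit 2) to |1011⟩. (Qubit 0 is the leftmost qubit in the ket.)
|1011⟩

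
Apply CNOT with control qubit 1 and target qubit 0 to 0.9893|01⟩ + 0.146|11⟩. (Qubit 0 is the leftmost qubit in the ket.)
0.146|01⟩ + 0.9893|11⟩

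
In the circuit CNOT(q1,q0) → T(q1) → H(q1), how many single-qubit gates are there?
2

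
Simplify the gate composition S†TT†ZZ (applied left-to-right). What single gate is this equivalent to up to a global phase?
S†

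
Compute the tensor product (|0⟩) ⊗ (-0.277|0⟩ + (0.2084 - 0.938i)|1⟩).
-0.277|00⟩ + (0.2084 - 0.938i)|01⟩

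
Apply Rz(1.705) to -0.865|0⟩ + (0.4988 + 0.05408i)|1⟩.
(-0.5693 + 0.6513i)|0⟩ + (0.2875 + 0.4112i)|1⟩

Rz(1.705) = [[e^(−iθ/2), 0], [0, e^(iθ/2)]] with e^(±iθ/2) = cos(θ/2) ± i·sin(θ/2); θ = 1.705, cos(θ/2) ≈ 0.658103, sin(θ/2) ≈ 0.752928.
With a = amp(|0⟩) = -0.865 and b = amp(|1⟩) = (0.4988 + 0.05408i):
new amp(|0⟩) = (0.658103 - 0.752928i)·a = (-0.5693 + 0.6513i)
new amp(|1⟩) = (0.658103 + 0.752928i)·b = (0.2875 + 0.4112i)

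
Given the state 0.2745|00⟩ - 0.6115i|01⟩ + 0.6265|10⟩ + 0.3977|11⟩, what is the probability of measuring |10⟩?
0.3925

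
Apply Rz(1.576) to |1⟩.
(0.7053 + 0.7089i)|1⟩

Rz(1.576) = [[e^(−iθ/2), 0], [0, e^(iθ/2)]] with e^(±iθ/2) = cos(θ/2) ± i·sin(θ/2); θ = 1.576, cos(θ/2) ≈ 0.705265, sin(θ/2) ≈ 0.708944.
With a = amp(|0⟩) = 0 and b = amp(|1⟩) = 1:
new amp(|0⟩) = (0.705265 - 0.708944i)·a = 0
new amp(|1⟩) = (0.705265 + 0.708944i)·b = (0.7053 + 0.7089i)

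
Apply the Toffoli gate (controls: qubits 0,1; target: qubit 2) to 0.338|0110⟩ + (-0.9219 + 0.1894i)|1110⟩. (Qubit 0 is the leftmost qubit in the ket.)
0.338|0110⟩ + (-0.9219 + 0.1894i)|1100⟩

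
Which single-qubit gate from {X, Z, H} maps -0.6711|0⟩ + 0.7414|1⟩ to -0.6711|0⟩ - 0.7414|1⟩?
Z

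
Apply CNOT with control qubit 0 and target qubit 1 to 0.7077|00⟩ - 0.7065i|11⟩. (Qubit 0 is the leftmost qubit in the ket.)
0.7077|00⟩ - 0.7065i|10⟩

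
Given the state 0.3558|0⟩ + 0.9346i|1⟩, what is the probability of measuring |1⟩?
0.8735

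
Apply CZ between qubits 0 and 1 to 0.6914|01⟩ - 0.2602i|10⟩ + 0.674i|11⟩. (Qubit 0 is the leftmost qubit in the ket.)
0.6914|01⟩ - 0.2602i|10⟩ - 0.674i|11⟩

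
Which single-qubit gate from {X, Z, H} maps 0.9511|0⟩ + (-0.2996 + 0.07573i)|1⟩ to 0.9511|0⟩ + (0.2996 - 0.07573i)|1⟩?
Z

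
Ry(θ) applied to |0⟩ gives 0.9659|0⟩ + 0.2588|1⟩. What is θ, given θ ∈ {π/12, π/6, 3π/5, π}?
π/6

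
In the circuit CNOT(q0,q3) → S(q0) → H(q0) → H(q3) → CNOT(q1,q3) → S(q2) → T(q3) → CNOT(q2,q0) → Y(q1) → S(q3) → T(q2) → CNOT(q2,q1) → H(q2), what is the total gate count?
13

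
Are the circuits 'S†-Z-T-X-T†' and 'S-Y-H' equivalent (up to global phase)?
No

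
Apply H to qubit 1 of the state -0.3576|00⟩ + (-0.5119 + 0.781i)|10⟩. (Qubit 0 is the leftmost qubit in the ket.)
-0.2529|00⟩ - 0.2529|01⟩ + (-0.362 + 0.5523i)|10⟩ + (-0.362 + 0.5523i)|11⟩

H on qubit 1 mixes each pair of kets that differ only in qubit 1: amplitudes (a, b) of (|…0…⟩, |…1…⟩) become ((a + b)/√2, (a − b)/√2). Kets absent from the input have amplitude 0.
(|00⟩, |01⟩): (a, b) = (-0.3576, 0) → (-0.2529, -0.2529)
(|10⟩, |11⟩): (a, b) = ((-0.5119 + 0.781i), 0) → ((-0.362 + 0.5523i), (-0.362 + 0.5523i))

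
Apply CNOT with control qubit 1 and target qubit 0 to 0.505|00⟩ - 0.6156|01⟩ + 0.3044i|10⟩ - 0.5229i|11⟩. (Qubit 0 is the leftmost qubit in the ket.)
0.505|00⟩ - 0.5229i|01⟩ + 0.3044i|10⟩ - 0.6156|11⟩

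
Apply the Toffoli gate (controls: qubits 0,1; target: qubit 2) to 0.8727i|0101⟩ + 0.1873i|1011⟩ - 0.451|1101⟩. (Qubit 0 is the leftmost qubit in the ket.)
0.8727i|0101⟩ + 0.1873i|1011⟩ - 0.451|1111⟩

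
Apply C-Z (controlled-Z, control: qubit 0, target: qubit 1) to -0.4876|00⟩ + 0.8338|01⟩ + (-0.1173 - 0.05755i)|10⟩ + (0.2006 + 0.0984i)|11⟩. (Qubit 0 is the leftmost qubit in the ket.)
-0.4876|00⟩ + 0.8338|01⟩ + (-0.1173 - 0.05755i)|10⟩ + (-0.2006 - 0.0984i)|11⟩

C-Z leaves the control-|0⟩ kets |00⟩, |01⟩ unchanged and applies Z to qubit 1 on the control-|1⟩ pair (|10⟩, |11⟩).
Z = [[1, 0], [0, -1]].
With a = amp(|10⟩) = (-0.1173 - 0.05755i) and b = amp(|11⟩) = (0.2006 + 0.0984i):
new amp(|10⟩) = (1)·a = (-0.1173 - 0.05755i)
new amp(|11⟩) = (-1)·b = (-0.2006 - 0.0984i)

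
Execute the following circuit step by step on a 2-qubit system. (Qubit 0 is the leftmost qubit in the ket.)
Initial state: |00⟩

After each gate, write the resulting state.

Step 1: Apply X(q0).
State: |10⟩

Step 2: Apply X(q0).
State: |00⟩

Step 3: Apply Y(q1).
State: i|01⟩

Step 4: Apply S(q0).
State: i|01⟩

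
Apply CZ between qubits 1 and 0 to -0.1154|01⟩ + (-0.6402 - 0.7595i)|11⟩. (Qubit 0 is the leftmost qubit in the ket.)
-0.1154|01⟩ + (0.6402 + 0.7595i)|11⟩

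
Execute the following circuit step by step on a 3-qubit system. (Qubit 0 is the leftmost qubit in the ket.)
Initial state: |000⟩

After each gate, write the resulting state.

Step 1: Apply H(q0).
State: 1/√2|000⟩ + 1/√2|100⟩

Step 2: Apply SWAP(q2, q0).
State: 1/√2|000⟩ + 1/√2|001⟩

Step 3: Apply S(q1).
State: 1/√2|000⟩ + 1/√2|001⟩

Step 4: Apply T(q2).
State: 1/√2|000⟩ + (1/2 + (1/2)i)|001⟩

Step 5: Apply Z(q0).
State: 1/√2|000⟩ + (1/2 + (1/2)i)|001⟩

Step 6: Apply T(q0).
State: 1/√2|000⟩ + (1/2 + (1/2)i)|001⟩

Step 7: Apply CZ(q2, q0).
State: 1/√2|000⟩ + (1/2 + (1/2)i)|001⟩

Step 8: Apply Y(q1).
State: (1/√2)i|010⟩ + (-1/2 + (1/2)i)|011⟩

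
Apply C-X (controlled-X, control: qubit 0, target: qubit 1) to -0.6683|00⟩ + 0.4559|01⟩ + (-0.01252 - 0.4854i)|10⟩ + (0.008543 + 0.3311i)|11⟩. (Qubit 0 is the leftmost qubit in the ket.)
-0.6683|00⟩ + 0.4559|01⟩ + (0.008543 + 0.3311i)|10⟩ + (-0.01252 - 0.4854i)|11⟩

C-X leaves the control-|0⟩ kets |00⟩, |01⟩ unchanged and applies X to qubit 1 on the control-|1⟩ pair (|10⟩, |11⟩).
X = [[0, 1], [1, 0]].
With a = amp(|10⟩) = (-0.01252 - 0.4854i) and b = amp(|11⟩) = (0.008543 + 0.3311i):
new amp(|10⟩) = (1)·b = (0.008543 + 0.3311i)
new amp(|11⟩) = (1)·a = (-0.01252 - 0.4854i)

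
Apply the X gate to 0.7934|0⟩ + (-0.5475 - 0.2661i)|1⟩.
(-0.5475 - 0.2661i)|0⟩ + 0.7934|1⟩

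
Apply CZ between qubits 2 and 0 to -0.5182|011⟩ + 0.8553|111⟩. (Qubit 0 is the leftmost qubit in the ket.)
-0.5182|011⟩ - 0.8553|111⟩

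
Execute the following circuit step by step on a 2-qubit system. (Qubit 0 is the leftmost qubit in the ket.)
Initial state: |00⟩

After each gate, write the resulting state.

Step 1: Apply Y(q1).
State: i|01⟩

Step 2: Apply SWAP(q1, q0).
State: i|10⟩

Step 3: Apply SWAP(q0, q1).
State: i|01⟩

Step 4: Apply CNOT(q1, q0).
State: i|11⟩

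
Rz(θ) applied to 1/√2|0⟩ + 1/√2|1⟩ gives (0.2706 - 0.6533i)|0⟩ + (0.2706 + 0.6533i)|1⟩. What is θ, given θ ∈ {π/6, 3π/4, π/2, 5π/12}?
3π/4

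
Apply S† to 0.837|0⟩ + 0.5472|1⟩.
0.837|0⟩ - 0.5472i|1⟩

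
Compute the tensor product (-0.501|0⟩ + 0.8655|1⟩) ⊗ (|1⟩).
-0.501|01⟩ + 0.8655|11⟩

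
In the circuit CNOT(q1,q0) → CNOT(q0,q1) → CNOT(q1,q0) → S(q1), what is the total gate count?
4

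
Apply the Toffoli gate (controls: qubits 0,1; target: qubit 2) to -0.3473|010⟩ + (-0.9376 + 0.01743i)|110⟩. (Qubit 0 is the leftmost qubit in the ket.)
-0.3473|010⟩ + (-0.9376 + 0.01743i)|111⟩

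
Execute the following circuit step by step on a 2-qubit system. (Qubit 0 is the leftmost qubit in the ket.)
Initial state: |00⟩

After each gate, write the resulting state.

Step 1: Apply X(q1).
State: |01⟩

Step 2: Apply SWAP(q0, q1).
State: |10⟩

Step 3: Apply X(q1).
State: |11⟩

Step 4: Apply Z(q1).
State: -|11⟩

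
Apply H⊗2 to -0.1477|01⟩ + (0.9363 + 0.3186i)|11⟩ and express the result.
(0.3943 + 0.1593i)|00⟩ + (-0.3943 - 0.1593i)|01⟩ + (-0.542 - 0.1593i)|10⟩ + (0.542 + 0.1593i)|11⟩

H⊗2 gives amp(|y⟩) = (1/2) Σ_x (−1)^(x·y) amp(|x⟩), where x·y is the number of positions in which both x and y have a 1.
|00⟩: (-0.1477 + (0.9363 + 0.3186i))/2 = (0.3943 + 0.1593i)
|01⟩: (0.1477 - (0.9363 + 0.3186i))/2 = (-0.3943 - 0.1593i)
|10⟩: (-0.1477 - (0.9363 + 0.3186i))/2 = (-0.542 - 0.1593i)
|11⟩: (0.1477 + (0.9363 + 0.3186i))/2 = (0.542 + 0.1593i)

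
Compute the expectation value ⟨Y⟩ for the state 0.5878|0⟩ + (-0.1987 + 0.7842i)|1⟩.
0.9219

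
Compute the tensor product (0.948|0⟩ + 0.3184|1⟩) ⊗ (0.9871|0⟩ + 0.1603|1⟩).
0.9358|00⟩ + 0.152|01⟩ + 0.3143|10⟩ + 0.05104|11⟩

amp(|b₁b₂…⟩) = product of the factor amplitudes for bits b₁, b₂, …; only kets whose every factor amplitude is nonzero survive.
|00⟩: (0.948)(0.9871) = 0.9358
|01⟩: (0.948)(0.1603) = 0.152
|10⟩: (0.3184)(0.9871) = 0.3143
|11⟩: (0.3184)(0.1603) = 0.05104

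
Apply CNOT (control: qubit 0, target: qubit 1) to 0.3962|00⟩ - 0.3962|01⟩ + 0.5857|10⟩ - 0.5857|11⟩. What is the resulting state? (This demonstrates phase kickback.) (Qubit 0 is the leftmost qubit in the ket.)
0.3962|00⟩ - 0.3962|01⟩ - 0.5857|10⟩ + 0.5857|11⟩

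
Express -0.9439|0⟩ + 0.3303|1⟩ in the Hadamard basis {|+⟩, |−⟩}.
-0.4339|+⟩ - 0.901|−⟩

With |ψ⟩ = α|0⟩ + β|1⟩, the Hadamard-basis coefficients are ⟨+|ψ⟩ = (α + β)/√2 and ⟨−|ψ⟩ = (α − β)/√2.
Here α = -0.9439, β = 0.3303: (α + β)/√2 = -0.4339, (α − β)/√2 = -0.901.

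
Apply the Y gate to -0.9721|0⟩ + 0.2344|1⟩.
-0.2344i|0⟩ - 0.9721i|1⟩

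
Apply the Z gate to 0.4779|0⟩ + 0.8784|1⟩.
0.4779|0⟩ - 0.8784|1⟩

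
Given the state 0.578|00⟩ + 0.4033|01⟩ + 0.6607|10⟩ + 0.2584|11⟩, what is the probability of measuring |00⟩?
0.3341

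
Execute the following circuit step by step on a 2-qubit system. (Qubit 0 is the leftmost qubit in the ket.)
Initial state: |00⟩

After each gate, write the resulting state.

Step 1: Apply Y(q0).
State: i|10⟩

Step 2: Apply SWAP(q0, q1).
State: i|01⟩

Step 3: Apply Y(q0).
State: -|11⟩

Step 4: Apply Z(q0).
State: |11⟩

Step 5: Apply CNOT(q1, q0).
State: |01⟩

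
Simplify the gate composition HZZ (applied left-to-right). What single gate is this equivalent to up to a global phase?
H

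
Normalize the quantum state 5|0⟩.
|0⟩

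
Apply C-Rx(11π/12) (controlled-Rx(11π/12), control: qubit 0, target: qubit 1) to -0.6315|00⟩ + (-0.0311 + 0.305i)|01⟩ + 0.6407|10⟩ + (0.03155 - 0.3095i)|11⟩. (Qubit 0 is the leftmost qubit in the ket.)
-0.6315|00⟩ + (-0.0311 + 0.305i)|01⟩ + (-0.2232 - 0.03128i)|10⟩ + (0.004118 - 0.6756i)|11⟩

C-Rx(11π/12) leaves the control-|0⟩ kets |00⟩, |01⟩ unchanged and applies Rx(11π/12) to qubit 1 on the control-|1⟩ pair (|10⟩, |11⟩).
Rx(11π/12) = [[cos(θ/2), −i·sin(θ/2)], [−i·sin(θ/2), cos(θ/2)]]; θ = 11π/12, cos(θ/2) ≈ 0.130526, sin(θ/2) ≈ 0.991445.
With a = amp(|10⟩) = 0.6407 and b = amp(|11⟩) = (0.03155 - 0.3095i):
new amp(|10⟩) = (0.130526)·a + (-0.991445i)·b = (-0.2232 - 0.03128i)
new amp(|11⟩) = (-0.991445i)·a + (0.130526)·b = (0.004118 - 0.6756i)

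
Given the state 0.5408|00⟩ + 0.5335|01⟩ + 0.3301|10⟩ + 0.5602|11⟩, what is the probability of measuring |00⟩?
0.2925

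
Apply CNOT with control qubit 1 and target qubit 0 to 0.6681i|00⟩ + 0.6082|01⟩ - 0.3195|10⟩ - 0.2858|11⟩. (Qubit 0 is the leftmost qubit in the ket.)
0.6681i|00⟩ - 0.2858|01⟩ - 0.3195|10⟩ + 0.6082|11⟩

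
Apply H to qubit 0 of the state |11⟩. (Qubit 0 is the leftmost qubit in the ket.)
1/√2|01⟩ - 1/√2|11⟩

H on qubit 0 mixes each pair of kets that differ only in qubit 0: amplitudes (a, b) of (|…0…⟩, |…1…⟩) become ((a + b)/√2, (a − b)/√2). Kets absent from the input have amplitude 0.
(|01⟩, |11⟩): (a, b) = (0, 1) → (1/√2, -1/√2)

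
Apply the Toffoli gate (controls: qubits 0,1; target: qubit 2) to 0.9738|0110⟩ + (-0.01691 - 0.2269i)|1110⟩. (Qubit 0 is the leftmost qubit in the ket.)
0.9738|0110⟩ + (-0.01691 - 0.2269i)|1100⟩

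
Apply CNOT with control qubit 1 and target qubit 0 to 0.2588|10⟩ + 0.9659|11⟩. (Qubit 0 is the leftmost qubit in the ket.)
0.9659|01⟩ + 0.2588|10⟩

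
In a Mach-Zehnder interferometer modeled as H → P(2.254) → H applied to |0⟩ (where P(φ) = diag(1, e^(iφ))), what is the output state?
(0.1844 + 0.3878i)|0⟩ + (0.8156 - 0.3878i)|1⟩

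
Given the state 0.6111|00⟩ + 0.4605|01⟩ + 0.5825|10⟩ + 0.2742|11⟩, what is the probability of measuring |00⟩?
0.3734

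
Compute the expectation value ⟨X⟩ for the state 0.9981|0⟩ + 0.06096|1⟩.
0.1217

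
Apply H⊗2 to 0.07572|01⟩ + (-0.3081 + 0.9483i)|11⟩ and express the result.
(-0.1162 + 0.4742i)|00⟩ + (0.1162 - 0.4742i)|01⟩ + (0.1919 - 0.4742i)|10⟩ + (-0.1919 + 0.4742i)|11⟩

H⊗2 gives amp(|y⟩) = (1/2) Σ_x (−1)^(x·y) amp(|x⟩), where x·y is the number of positions in which both x and y have a 1.
|00⟩: (0.07572 + (-0.3081 + 0.9483i))/2 = (-0.1162 + 0.4742i)
|01⟩: (-0.07572 - (-0.3081 + 0.9483i))/2 = (0.1162 - 0.4742i)
|10⟩: (0.07572 - (-0.3081 + 0.9483i))/2 = (0.1919 - 0.4742i)
|11⟩: (-0.07572 + (-0.3081 + 0.9483i))/2 = (-0.1919 + 0.4742i)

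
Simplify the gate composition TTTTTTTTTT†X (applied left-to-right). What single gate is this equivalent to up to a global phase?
X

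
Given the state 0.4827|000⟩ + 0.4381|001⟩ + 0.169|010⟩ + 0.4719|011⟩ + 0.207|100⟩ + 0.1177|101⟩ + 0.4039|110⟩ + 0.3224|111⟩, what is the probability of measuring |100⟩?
0.04285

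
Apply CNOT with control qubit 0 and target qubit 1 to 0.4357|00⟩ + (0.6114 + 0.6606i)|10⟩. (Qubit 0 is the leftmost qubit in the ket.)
0.4357|00⟩ + (0.6114 + 0.6606i)|11⟩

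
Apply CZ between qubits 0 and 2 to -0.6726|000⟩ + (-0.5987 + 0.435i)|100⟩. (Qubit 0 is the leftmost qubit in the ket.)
-0.6726|000⟩ + (-0.5987 + 0.435i)|100⟩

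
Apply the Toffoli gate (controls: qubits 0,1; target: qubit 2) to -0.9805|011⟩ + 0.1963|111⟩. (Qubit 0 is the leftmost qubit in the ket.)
-0.9805|011⟩ + 0.1963|110⟩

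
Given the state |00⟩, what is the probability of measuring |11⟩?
0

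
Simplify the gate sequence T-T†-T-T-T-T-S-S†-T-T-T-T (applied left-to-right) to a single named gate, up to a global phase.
I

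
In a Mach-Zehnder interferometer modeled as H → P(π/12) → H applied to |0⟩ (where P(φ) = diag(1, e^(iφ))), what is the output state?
(0.983 + 0.1294i)|0⟩ + (0.01704 - 0.1294i)|1⟩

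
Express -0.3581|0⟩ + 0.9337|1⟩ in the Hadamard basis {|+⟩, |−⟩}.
0.407|+⟩ - 0.9134|−⟩

With |ψ⟩ = α|0⟩ + β|1⟩, the Hadamard-basis coefficients are ⟨+|ψ⟩ = (α + β)/√2 and ⟨−|ψ⟩ = (α − β)/√2.
Here α = -0.3581, β = 0.9337: (α + β)/√2 = 0.407, (α − β)/√2 = -0.9134.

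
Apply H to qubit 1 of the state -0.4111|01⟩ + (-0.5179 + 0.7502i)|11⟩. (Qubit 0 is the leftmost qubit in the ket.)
-0.2907|00⟩ + 0.2907|01⟩ + (-0.3662 + 0.5305i)|10⟩ + (0.3662 - 0.5305i)|11⟩

H on qubit 1 mixes each pair of kets that differ only in qubit 1: amplitudes (a, b) of (|…0…⟩, |…1…⟩) become ((a + b)/√2, (a − b)/√2). Kets absent from the input have amplitude 0.
(|00⟩, |01⟩): (a, b) = (0, -0.4111) → (-0.2907, 0.2907)
(|10⟩, |11⟩): (a, b) = (0, (-0.5179 + 0.7502i)) → ((-0.3662 + 0.5305i), (0.3662 - 0.5305i))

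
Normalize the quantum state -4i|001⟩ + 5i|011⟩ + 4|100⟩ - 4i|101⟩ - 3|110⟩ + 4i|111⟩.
-0.4041i|001⟩ + 0.5051i|011⟩ + 0.4041|100⟩ - 0.4041i|101⟩ - 0.303|110⟩ + 0.4041i|111⟩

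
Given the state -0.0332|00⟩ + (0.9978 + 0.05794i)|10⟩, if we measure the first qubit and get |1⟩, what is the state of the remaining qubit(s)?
(0.9983 + 0.05797i)|0⟩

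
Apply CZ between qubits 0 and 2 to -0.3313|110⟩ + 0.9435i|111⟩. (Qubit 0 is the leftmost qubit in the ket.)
-0.3313|110⟩ - 0.9435i|111⟩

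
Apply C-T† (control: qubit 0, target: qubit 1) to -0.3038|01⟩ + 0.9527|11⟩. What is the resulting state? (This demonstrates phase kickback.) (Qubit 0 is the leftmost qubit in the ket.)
-0.3038|01⟩ + (0.6737 - 0.6737i)|11⟩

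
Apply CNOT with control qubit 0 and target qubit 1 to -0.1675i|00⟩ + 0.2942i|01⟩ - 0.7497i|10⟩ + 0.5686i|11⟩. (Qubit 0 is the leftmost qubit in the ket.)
-0.1675i|00⟩ + 0.2942i|01⟩ + 0.5686i|10⟩ - 0.7497i|11⟩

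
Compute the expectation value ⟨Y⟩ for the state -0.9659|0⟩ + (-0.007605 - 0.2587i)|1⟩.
0.4998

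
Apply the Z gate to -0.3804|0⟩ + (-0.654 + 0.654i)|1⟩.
-0.3804|0⟩ + (0.654 - 0.654i)|1⟩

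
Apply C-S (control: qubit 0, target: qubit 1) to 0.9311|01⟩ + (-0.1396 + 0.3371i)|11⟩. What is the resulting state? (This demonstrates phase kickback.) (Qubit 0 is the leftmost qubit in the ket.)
0.9311|01⟩ + (-0.3371 - 0.1396i)|11⟩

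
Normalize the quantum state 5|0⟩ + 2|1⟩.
0.9285|0⟩ + 0.3714|1⟩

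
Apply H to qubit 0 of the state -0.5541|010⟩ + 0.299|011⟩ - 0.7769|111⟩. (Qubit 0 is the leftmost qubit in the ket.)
-0.3918|010⟩ - 0.3379|011⟩ - 0.3918|110⟩ + 0.7608|111⟩

H on qubit 0 mixes each pair of kets that differ only in qubit 0: amplitudes (a, b) of (|…0…⟩, |…1…⟩) become ((a + b)/√2, (a − b)/√2). Kets absent from the input have amplitude 0.
(|010⟩, |110⟩): (a, b) = (-0.5541, 0) → (-0.3918, -0.3918)
(|011⟩, |111⟩): (a, b) = (0.299, -0.7769) → (-0.3379, 0.7608)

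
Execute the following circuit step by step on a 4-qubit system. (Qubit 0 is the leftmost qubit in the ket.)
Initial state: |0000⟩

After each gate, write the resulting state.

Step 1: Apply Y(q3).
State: i|0001⟩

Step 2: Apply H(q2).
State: (1/√2)i|0001⟩ + (1/√2)i|0011⟩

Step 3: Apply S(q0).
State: (1/√2)i|0001⟩ + (1/√2)i|0011⟩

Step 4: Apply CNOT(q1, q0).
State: (1/√2)i|0001⟩ + (1/√2)i|0011⟩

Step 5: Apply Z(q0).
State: (1/√2)i|0001⟩ + (1/√2)i|0011⟩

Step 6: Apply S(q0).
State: (1/√2)i|0001⟩ + (1/√2)i|0011⟩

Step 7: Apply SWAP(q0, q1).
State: (1/√2)i|0001⟩ + (1/√2)i|0011⟩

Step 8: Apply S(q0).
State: (1/√2)i|0001⟩ + (1/√2)i|0011⟩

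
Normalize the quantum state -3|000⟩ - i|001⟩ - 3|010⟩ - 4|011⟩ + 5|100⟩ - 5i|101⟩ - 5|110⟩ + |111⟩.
-0.2847|000⟩ - 0.09492i|001⟩ - 0.2847|010⟩ - 0.3797|011⟩ + 0.4746|100⟩ - 0.4746i|101⟩ - 0.4746|110⟩ + 0.09492|111⟩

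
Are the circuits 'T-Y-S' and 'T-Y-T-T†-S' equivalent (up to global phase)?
Yes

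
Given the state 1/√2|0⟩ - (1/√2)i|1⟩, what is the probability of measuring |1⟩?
1/2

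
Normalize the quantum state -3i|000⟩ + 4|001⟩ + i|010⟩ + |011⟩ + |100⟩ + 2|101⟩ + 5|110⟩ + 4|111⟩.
-0.3511i|000⟩ + 0.4682|001⟩ + 0.117i|010⟩ + 0.117|011⟩ + 0.117|100⟩ + 0.2341|101⟩ + 0.5852|110⟩ + 0.4682|111⟩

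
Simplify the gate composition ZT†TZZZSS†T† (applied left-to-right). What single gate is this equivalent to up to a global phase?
T†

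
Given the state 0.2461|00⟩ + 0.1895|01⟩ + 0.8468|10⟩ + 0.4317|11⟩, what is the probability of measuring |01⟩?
0.03591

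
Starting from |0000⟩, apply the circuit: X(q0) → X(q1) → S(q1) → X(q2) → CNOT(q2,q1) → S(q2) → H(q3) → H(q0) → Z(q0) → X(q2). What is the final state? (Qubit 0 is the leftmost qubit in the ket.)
-1/2|0000⟩ - 1/2|0001⟩ - 1/2|1000⟩ - 1/2|1001⟩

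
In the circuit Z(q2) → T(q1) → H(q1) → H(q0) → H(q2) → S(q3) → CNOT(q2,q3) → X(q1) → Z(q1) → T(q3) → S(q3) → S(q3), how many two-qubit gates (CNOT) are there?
1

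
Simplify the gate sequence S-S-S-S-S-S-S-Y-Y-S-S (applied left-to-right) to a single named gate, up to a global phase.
S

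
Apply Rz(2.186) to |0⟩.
(0.4598 - 0.888i)|0⟩

Rz(2.186) = [[e^(−iθ/2), 0], [0, e^(iθ/2)]] with e^(±iθ/2) = cos(θ/2) ± i·sin(θ/2); θ = 2.186, cos(θ/2) ≈ 0.459823, sin(θ/2) ≈ 0.88801.
With a = amp(|0⟩) = 1 and b = amp(|1⟩) = 0:
new amp(|0⟩) = (0.459823 - 0.88801i)·a = (0.4598 - 0.888i)
new amp(|1⟩) = (0.459823 + 0.88801i)·b = 0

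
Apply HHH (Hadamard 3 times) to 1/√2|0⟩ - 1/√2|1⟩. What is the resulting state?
|1⟩

H² = I, so H^3 = H: a single Hadamard. With (a, b) = (1/√2, -1/√2), H gives ((a + b)/√2, (a − b)/√2) = (0, 1).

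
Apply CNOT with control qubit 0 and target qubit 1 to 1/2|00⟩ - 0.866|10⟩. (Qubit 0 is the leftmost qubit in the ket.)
1/2|00⟩ - 0.866|11⟩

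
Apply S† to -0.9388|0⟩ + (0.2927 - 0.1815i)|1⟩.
-0.9388|0⟩ + (-0.1815 - 0.2927i)|1⟩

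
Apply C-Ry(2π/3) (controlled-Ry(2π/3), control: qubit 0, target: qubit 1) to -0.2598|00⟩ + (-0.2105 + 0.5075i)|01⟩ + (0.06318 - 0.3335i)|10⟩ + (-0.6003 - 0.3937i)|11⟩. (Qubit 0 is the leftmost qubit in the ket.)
-0.2598|00⟩ + (-0.2105 + 0.5075i)|01⟩ + (0.5515 + 0.1742i)|10⟩ + (-0.2454 - 0.4857i)|11⟩

C-Ry(2π/3) leaves the control-|0⟩ kets |00⟩, |01⟩ unchanged and applies Ry(2π/3) to qubit 1 on the control-|1⟩ pair (|10⟩, |11⟩).
Ry(2π/3) = [[cos(θ/2), −sin(θ/2)], [sin(θ/2), cos(θ/2)]]; θ = 2π/3, cos(θ/2) ≈ 0.5, sin(θ/2) ≈ 0.866025.
With a = amp(|10⟩) = (0.06318 - 0.3335i) and b = amp(|11⟩) = (-0.6003 - 0.3937i):
new amp(|10⟩) = (0.5)·a + (-0.866025)·b = (0.5515 + 0.1742i)
new amp(|11⟩) = (0.866025)·a + (0.5)·b = (-0.2454 - 0.4857i)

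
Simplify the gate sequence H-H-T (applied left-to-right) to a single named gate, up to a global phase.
T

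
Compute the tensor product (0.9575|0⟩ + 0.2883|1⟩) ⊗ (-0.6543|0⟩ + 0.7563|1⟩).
-0.6265|00⟩ + 0.7242|01⟩ - 0.1886|10⟩ + 0.218|11⟩

amp(|b₁b₂…⟩) = product of the factor amplitudes for bits b₁, b₂, …; only kets whose every factor amplitude is nonzero survive.
|00⟩: (0.9575)(-0.6543) = -0.6265
|01⟩: (0.9575)(0.7563) = 0.7242
|10⟩: (0.2883)(-0.6543) = -0.1886
|11⟩: (0.2883)(0.7563) = 0.218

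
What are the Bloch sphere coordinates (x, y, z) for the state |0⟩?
(0, 0, 1)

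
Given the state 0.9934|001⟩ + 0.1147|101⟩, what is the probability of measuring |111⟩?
0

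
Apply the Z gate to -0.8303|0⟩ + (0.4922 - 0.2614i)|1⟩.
-0.8303|0⟩ + (-0.4922 + 0.2614i)|1⟩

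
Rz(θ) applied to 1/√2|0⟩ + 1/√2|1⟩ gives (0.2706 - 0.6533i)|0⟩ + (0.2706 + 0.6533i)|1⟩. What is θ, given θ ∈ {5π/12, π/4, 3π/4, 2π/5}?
3π/4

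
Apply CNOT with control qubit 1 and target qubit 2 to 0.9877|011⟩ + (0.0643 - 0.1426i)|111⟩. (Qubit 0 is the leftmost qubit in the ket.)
0.9877|010⟩ + (0.0643 - 0.1426i)|110⟩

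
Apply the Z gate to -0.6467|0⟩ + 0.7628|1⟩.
-0.6467|0⟩ - 0.7628|1⟩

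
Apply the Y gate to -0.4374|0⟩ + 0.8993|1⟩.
-0.8993i|0⟩ - 0.4374i|1⟩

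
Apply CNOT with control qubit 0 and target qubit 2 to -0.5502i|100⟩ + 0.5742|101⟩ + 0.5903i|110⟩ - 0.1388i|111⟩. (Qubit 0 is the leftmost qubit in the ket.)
0.5742|100⟩ - 0.5502i|101⟩ - 0.1388i|110⟩ + 0.5903i|111⟩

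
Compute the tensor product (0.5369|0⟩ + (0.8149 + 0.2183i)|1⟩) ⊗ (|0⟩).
0.5369|00⟩ + (0.8149 + 0.2183i)|10⟩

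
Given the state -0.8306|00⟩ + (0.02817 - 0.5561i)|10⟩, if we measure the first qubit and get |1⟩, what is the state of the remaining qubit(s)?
(0.05059 - 0.9987i)|0⟩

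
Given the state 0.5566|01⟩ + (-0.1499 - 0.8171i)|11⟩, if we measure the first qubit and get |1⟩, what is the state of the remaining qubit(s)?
(-0.1804 - 0.9836i)|1⟩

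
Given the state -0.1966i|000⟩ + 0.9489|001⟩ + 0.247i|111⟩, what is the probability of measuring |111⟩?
0.06101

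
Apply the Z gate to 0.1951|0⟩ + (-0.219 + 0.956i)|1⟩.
0.1951|0⟩ + (0.219 - 0.956i)|1⟩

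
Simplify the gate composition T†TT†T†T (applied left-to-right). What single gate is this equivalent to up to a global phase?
T†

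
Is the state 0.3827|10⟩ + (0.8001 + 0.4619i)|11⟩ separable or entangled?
Separable

Writing the state as a|00⟩ + b|01⟩ + c|10⟩ + d|11⟩, it is a product state iff ad − bc = 0.
Here (a, b, c, d) = (0, 0, 0.3827, (0.8001 + 0.4619i)): ad − bc = (0)(0.8001 + 0.4619i) − (0)(0.3827) = 0, so the state is separable.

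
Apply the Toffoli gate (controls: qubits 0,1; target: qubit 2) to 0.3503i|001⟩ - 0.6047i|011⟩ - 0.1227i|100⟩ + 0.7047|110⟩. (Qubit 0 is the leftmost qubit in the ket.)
0.3503i|001⟩ - 0.6047i|011⟩ - 0.1227i|100⟩ + 0.7047|111⟩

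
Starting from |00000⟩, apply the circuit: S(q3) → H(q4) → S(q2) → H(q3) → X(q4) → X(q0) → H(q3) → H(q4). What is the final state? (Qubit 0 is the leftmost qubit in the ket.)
|10000⟩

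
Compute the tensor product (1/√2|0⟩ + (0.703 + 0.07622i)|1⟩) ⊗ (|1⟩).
1/√2|01⟩ + (0.703 + 0.07622i)|11⟩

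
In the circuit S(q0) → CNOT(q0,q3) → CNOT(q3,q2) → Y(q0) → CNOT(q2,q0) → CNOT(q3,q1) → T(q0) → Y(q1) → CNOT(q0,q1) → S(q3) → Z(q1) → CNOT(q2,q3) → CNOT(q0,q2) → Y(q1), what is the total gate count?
14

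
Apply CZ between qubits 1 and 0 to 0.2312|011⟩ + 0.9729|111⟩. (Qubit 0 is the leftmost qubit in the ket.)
0.2312|011⟩ - 0.9729|111⟩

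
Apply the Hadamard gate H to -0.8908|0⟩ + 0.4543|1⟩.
-0.3087|0⟩ - 0.9511|1⟩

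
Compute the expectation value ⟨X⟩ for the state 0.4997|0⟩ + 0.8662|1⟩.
0.8657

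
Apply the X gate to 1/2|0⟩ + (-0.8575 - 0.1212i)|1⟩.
(-0.8575 - 0.1212i)|0⟩ + 1/2|1⟩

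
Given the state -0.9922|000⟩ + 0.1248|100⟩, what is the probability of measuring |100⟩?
0.01558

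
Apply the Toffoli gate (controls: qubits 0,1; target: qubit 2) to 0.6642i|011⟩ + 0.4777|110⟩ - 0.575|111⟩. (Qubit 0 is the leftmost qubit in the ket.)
0.6642i|011⟩ - 0.575|110⟩ + 0.4777|111⟩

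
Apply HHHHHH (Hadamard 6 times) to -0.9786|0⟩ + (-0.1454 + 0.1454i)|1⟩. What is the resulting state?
-0.9786|0⟩ + (-0.1454 + 0.1454i)|1⟩

H² = I, so an even number of Hadamards cancels: H^6 = I and the state is unchanged.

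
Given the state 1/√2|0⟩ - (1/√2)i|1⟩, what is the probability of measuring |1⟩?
1/2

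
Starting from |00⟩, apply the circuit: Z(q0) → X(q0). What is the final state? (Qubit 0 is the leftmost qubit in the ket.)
|10⟩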